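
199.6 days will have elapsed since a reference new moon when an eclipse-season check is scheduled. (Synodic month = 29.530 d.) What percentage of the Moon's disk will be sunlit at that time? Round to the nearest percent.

47%

199.6/29.530 = 6.759 lunations, so 6 complete cycles and 22.42 d into the next.
The Moon has covered 22.42/29.530 of its cycle, so θ ≈ 360° × 22.42/29.530 = 273.3°.
With cos θ = 0.058, the lit fraction is (1 − 0.058)/2 ≈ 0.471, so 47%.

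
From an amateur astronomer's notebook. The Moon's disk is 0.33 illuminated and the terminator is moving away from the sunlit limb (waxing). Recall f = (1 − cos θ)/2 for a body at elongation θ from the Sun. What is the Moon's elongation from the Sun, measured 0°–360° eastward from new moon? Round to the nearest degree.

70°

Invert f = (1 − cos θ)/2 to get cos θ = 1 − 2(0.33) = 0.340, hence θ₀ = arccos 0.340 = 70.1°.
Before full moon the principal value applies: θ = 70.1°.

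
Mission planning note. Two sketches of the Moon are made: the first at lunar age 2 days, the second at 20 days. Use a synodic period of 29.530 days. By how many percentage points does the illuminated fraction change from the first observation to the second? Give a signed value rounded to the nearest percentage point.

First observation: θ = 360°·2/29.530 = 24.4°, so f = 0.045.
Second observation: θ = 243.8°, f = 0.721.
Δf = 0.721 − 0.045 = +0.676, i.e. +68 pp.

+68 pp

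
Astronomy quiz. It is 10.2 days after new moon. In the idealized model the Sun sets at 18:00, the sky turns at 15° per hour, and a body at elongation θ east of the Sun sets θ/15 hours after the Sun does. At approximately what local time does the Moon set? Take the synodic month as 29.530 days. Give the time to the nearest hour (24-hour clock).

Elongation θ = 360° × 10.2/29.530 ≈ 124.3°.
The Moon trails the Sun by θ/15 = 124.3/15 ≈ 8.29 hours.
18:00 + 8.29 h ≈ 02:17 → 02:00 to the nearest hour.

02:00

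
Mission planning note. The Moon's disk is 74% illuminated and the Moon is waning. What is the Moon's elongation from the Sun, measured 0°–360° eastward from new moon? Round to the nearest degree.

cos θ = 1 − 2f = -0.480, giving a principal value of 118.7°.
Since the Moon is past full (waning), take the reflex angle: θ = 360° − 118.7° = 241.3°.

241°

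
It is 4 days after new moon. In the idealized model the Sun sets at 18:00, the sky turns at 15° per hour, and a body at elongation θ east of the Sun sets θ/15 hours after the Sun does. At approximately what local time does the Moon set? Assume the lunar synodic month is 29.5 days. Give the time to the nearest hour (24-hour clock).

Elongation θ = 360° × 4/29.5 ≈ 48.8°.
The Moon trails the Sun by θ/15 = 48.8/15 ≈ 3.25 hours.
18:00 + 3.25 h ≈ 21:15 → 21:00 to the nearest hour.

21:00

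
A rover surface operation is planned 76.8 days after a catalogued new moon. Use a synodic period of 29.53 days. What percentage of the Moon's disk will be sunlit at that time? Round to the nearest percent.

90%

76.8 d spans 2 complete synodic months (2 × 29.53 = 59.06 d) plus 17.74 d.
Phase angle: θ = 360°·(17.74 d)/(29.53 d) = 216.3°.
Illuminated fraction = (1 − cos 216.3°)/2 = (1 − (-0.806))/2 ≈ 0.903, so 90%.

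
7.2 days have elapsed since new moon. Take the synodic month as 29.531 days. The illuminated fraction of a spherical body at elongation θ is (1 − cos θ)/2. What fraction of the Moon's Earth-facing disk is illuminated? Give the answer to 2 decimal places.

The Moon has covered 7.2/29.531 of its cycle, so θ ≈ 360° × 7.2/29.531 = 87.8°.
cos 87.8° = 0.039, so f = (1 − 0.039)/2 = 0.481.

0.48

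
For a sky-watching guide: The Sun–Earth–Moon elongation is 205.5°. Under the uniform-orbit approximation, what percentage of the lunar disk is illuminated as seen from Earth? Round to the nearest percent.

f = (1 − cos 205.5°)/2 = (1 − (-0.903))/2 ≈ 0.951, i.e. 95%.

95%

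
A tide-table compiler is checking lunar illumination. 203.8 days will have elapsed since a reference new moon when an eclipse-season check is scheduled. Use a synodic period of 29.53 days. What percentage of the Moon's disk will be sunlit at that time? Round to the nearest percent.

9%

203.8/29.53 = 6.901 lunations, so 6 complete cycles and 26.62 d into the next.
Phase angle: θ = 360°·(26.62 d)/(29.53 d) = 324.5°.
Illuminated fraction = (1 − cos 324.5°)/2 = (1 − 0.814)/2 ≈ 0.093, so 9%.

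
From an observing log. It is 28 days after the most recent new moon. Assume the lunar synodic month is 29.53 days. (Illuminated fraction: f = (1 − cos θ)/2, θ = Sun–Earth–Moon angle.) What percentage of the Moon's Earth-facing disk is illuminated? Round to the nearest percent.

The Moon has covered 28/29.53 of its cycle, so θ ≈ 360° × 28/29.53 = 341.3°.
With cos θ = 0.947, the lit fraction is (1 − 0.947)/2 ≈ 0.026, so 3%.

3%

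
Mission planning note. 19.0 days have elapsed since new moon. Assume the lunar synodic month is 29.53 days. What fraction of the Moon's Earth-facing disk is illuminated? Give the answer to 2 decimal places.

Elongation θ = 360° × 19.0/29.53 ≈ 231.6°.
Illuminated fraction = (1 − cos 231.6°)/2 = (1 − (-0.621))/2 ≈ 0.810.

0.81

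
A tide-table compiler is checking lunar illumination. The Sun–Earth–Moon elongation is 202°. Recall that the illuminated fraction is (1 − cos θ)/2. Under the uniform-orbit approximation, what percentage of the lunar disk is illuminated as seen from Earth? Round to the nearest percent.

96%

f = (1 − cos 202°)/2 = (1 − (-0.927))/2 ≈ 0.964, i.e. 96%.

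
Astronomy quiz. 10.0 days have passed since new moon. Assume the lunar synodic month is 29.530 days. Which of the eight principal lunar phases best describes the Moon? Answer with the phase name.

At 10.0/29.530 of the cycle, θ ≈ 122° — the waxing gibbous range.

waxing gibbous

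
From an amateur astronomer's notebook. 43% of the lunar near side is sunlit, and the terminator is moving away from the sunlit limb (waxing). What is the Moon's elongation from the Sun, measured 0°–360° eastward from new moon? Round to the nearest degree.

cos θ = 1 − 2f = 0.140, giving a principal value of 82.0°.
Before full moon the principal value applies: θ = 82.0°.

82°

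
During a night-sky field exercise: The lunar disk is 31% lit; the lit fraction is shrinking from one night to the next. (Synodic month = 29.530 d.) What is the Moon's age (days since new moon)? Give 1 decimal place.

From f = (1 − cos θ)/2: cos θ = 1 − 2×0.31 = 0.380; arccos → 67.7°.
A waning Moon lies in 180°–360°, so θ = 360° − 67.7° = 292.3°.
At 360°/29.530 d per day, 292.3° corresponds to 23.98 days.

24.0 days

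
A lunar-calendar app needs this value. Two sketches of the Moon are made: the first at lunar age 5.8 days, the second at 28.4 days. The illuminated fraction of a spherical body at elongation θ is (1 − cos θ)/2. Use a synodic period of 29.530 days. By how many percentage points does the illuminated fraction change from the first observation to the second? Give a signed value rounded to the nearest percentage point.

θ₁ = 360° × 5.8/29.530 = 70.7°, f₁ = (1 − cos θ₁)/2 = 0.335.
θ₂ = 360° × 28.4/29.530 = 346.2°, f₂ = (1 − cos θ₂)/2 = 0.014.
Change = f₂ − f₁ = -0.320 → -32 percentage points.

-32 percentage points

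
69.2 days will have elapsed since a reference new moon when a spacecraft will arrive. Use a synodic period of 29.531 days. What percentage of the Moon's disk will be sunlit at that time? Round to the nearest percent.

69.2 d spans 2 complete synodic months (2 × 29.531 = 59.06 d) plus 10.14 d.
The Moon has covered 10.14/29.531 of its cycle, so θ ≈ 360° × 10.14/29.531 = 123.6°.
Illuminated fraction = (1 − cos 123.6°)/2 = (1 − (-0.553))/2 ≈ 0.777, so 78%.

78%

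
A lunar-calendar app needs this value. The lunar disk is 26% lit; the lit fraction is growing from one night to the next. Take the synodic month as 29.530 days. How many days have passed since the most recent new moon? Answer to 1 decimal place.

Invert f = (1 − cos θ)/2 to get cos θ = 1 − 2(0.26) = 0.480, hence θ₀ = arccos 0.480 = 61.3°.
The Moon is waxing (0°–180°), so θ = 61.3° directly.
Age = 29.530 × 61.3°/360° ≈ 5.03 days.

5.0 days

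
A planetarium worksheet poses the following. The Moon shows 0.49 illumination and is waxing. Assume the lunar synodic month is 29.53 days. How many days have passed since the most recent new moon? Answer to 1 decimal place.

From f = (1 − cos θ)/2: cos θ = 1 − 2×0.49 = 0.020; arccos → 88.9°.
The Moon is waxing (0°–180°), so θ = 88.9° directly.
Age = 29.53 × 88.9°/360° ≈ 7.29 days.

7.3 days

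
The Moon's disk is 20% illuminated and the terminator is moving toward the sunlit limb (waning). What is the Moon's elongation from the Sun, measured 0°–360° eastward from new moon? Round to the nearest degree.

307°

cos θ = 1 − 2f = 0.600, giving a principal value of 53.1°.
Since the Moon is past full (waning), take the reflex angle: θ = 360° − 53.1° = 306.9°.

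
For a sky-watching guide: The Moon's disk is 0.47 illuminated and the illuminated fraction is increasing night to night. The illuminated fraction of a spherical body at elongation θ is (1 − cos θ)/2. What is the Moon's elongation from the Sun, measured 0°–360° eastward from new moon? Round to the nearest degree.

87°

cos θ = 1 − 2f = 0.060, giving a principal value of 86.6°.
Before full moon the principal value applies: θ = 86.6°.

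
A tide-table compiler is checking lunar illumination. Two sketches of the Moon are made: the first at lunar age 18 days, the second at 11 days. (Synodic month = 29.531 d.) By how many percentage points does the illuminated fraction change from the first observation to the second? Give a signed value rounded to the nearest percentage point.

-4 percentage points

First observation: θ = 360°·18/29.531 = 219.4°, so f = 0.886.
Second observation: θ = 134.1°, f = 0.848.
Δf = 0.848 − 0.886 = -0.038, i.e. -4 pp.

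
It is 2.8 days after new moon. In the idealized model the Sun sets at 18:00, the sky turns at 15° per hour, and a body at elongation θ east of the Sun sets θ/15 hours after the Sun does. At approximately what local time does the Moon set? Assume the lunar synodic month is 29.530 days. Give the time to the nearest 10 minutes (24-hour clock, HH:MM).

20:20

Phase angle: θ = 360°·(2.8 d)/(29.530 d) = 34.1°.
Delay after the Sun = 34.1° / (15°/h) ≈ 2.28 h.
18:00 + 2.276 h ≈ 20:17 → 20:20 to the nearest ten minutes.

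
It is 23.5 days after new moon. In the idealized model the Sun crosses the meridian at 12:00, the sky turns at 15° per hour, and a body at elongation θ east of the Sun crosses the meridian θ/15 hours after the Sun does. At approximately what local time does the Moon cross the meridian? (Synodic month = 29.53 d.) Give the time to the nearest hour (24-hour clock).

Elongation θ = 360° × 23.5/29.53 ≈ 286.5°.
The Moon trails the Sun by θ/15 = 286.5/15 ≈ 19.10 hours.
12:00 + 19.10 h ≈ 07:06 → 07:00 to the nearest hour.

07:00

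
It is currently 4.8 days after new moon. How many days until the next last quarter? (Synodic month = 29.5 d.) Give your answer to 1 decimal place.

17.3 days

Last quarter is 0.75 of the way through the cycle: age 0.75 × 29.5 = 22.125 d.
So 17.325 days remain (22.125 − 4.8).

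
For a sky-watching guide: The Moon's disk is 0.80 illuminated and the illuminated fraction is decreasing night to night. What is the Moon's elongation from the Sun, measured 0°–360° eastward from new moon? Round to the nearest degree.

233°

From f = (1 − cos θ)/2: cos θ = 1 − 2×0.80 = -0.600; arccos → 126.9°.
Waning ⇒ past full, so θ = 360° − 126.9° = 233.1°.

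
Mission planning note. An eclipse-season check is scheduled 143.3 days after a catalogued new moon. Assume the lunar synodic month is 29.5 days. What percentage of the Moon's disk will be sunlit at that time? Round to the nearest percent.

Reduce mod P: 143.3 − 4×29.5 = 25.30 d into the current lunation.
Phase angle: θ = 360°·(25.30 d)/(29.5 d) = 308.7°.
With cos θ = 0.626, the lit fraction is (1 − 0.626)/2 ≈ 0.187, so 19%.

19%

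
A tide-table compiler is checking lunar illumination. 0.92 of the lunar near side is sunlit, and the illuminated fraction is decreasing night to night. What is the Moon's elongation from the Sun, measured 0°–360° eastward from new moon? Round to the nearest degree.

213°

cos θ = 1 − 2f = -0.840, giving a principal value of 147.1°.
Since the Moon is past full (waning), take the reflex angle: θ = 360° − 147.1° = 212.9°.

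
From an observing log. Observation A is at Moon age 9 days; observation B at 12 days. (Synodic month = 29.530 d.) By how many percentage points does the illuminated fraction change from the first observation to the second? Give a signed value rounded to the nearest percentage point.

First observation: θ = 360°·9/29.530 = 109.7°, so f = 0.669.
Second observation: θ = 146.3°, f = 0.916.
Δf = 0.916 − 0.669 = +0.247, i.e. +25 pp.

+25 pp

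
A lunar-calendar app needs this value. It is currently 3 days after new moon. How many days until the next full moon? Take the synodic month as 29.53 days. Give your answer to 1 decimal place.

11.8 days

Full moon is 0.5 of the way through the cycle: age 0.5 × 29.53 = 14.765 d.
So 11.765 days remain (14.765 − 3).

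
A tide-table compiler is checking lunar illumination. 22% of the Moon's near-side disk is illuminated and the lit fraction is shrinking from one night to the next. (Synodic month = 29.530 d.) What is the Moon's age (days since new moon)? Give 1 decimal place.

24.9 days

cos θ = 1 − 2f = 0.560, giving a principal value of 55.9°.
Waning ⇒ past full, so θ = 360° − 55.9° = 304.1°.
That fraction of the synodic month is 304.1/360 × 29.530 d ≈ 24.94 d.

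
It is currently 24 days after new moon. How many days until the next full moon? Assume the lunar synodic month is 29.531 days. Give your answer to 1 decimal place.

20.3 days

Full moon occurs at elongation 180°, i.e. at age 29.531 × 180/360 = 14.765 d.
This lunation's full moon (14.765 d) has passed, so add one period: 44.296 − 24 = 20.296 days.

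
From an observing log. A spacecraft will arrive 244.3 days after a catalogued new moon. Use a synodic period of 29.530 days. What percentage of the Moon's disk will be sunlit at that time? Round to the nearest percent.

57%

244.3 d spans 8 complete synodic months (8 × 29.530 = 236.24 d) plus 8.06 d.
Elongation θ = 360° × 8.06/29.530 ≈ 98.3°.
With cos θ = (-0.144), the lit fraction is (1 − (-0.144))/2 ≈ 0.572, so 57%.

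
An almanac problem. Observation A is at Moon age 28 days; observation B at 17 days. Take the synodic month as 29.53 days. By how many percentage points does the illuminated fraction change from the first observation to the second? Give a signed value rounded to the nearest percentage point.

First observation: θ = 360°·28/29.53 = 341.3°, so f = 0.026.
Second observation: θ = 207.2°, f = 0.945.
Δf = 0.945 − 0.026 = +0.918, i.e. +92 pp.

+92 percentage points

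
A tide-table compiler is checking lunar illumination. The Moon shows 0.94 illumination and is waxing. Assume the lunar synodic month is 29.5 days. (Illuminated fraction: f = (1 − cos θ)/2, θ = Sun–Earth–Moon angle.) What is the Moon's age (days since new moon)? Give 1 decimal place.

From f = (1 − cos θ)/2: cos θ = 1 − 2×0.94 = -0.880; arccos → 151.6°.
Before full moon the principal value applies: θ = 151.6°.
Age = 29.5 × 151.6°/360° ≈ 12.43 days.

12.4 days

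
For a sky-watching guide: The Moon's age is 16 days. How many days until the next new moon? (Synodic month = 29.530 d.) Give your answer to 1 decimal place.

The next new moon completes the synodic month: 29.530 − 16 = 13.530 days.

13.5 days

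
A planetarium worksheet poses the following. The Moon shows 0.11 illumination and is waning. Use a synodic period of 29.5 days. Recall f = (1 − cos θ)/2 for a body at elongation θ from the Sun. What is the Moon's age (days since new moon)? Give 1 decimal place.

cos θ = 1 − 2f = 0.780, giving a principal value of 38.7°.
Waning ⇒ past full, so θ = 360° − 38.7° = 321.3°.
That fraction of the synodic month is 321.3/360 × 29.5 d ≈ 26.33 d.

26.3 days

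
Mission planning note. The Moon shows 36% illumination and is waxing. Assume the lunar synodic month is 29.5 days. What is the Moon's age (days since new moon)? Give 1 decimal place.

6.0 days

From f = (1 − cos θ)/2: cos θ = 1 − 2×0.36 = 0.280; arccos → 73.7°.
Before full moon the principal value applies: θ = 73.7°.
At 360°/29.5 d per day, 73.7° corresponds to 6.04 days.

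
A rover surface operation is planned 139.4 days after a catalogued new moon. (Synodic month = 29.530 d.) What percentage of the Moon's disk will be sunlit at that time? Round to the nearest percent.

59%

139.4/29.530 = 4.721 lunations, so 4 complete cycles and 21.28 d into the next.
Phase angle: θ = 360°·(21.28 d)/(29.530 d) = 259.4°.
Illuminated fraction = (1 − cos 259.4°)/2 = (1 − (-0.184))/2 ≈ 0.592, so 59%.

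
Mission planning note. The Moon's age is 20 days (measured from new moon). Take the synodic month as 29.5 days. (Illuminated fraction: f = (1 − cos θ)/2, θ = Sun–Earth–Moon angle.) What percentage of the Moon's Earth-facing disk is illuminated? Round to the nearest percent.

Elongation θ = 360° × 20/29.5 ≈ 244.1°.
cos 244.1° = (-0.437), so f = (1 − (-0.437))/2 = 0.719, so 72%.

72%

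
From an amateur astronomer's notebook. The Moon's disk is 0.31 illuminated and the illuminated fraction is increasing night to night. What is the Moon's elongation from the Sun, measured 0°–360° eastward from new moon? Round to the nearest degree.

68°

cos θ = 1 − 2f = 0.380, giving a principal value of 67.7°.
The Moon is waxing (0°–180°), so θ = 67.7° directly.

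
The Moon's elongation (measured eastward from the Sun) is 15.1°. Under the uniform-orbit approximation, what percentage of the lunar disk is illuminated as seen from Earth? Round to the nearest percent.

2%

cos 15.1° = 0.965, so f = (1 − 0.965)/2 = 0.017, i.e. 2%.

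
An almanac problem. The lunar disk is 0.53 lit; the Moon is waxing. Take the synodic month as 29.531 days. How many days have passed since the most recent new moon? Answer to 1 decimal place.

cos θ = 1 − 2f = -0.060, giving a principal value of 93.4°.
The Moon is waxing (0°–180°), so θ = 93.4° directly.
Age = 29.531 × 93.4°/360° ≈ 7.66 days.

7.7 days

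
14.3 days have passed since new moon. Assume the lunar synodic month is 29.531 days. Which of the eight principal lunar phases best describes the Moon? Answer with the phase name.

full moon

At 14.3/29.531 of the cycle, θ ≈ 174° — the full moon range.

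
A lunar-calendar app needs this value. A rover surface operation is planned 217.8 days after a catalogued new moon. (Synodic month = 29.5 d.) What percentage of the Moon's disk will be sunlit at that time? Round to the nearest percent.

87%

Reduce mod P: 217.8 − 7×29.5 = 11.30 d into the current lunation.
The Moon has covered 11.30/29.5 of its cycle, so θ ≈ 360° × 11.30/29.5 = 137.9°.
Illuminated fraction = (1 − cos 137.9°)/2 = (1 − (-0.742))/2 ≈ 0.871, so 87%.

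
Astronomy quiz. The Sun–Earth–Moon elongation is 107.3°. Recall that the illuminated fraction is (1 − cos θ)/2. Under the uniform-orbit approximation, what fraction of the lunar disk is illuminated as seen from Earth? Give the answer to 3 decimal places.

0.649

Half-versine of 107.3°: (1 − (-0.297))/2 = 0.649.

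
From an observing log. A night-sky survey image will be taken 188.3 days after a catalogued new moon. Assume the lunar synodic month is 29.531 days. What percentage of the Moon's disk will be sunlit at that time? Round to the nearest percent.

86%

Reduce mod P: 188.3 − 6×29.531 = 11.11 d into the current lunation.
Phase angle: θ = 360°·(11.11 d)/(29.531 d) = 135.5°.
Illuminated fraction = (1 − cos 135.5°)/2 = (1 − (-0.713))/2 ≈ 0.857, so 86%.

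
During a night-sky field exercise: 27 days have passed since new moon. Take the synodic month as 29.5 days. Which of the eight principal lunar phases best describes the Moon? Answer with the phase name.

At 27/29.5 of the cycle, θ ≈ 329° — the waning crescent range.

waning crescent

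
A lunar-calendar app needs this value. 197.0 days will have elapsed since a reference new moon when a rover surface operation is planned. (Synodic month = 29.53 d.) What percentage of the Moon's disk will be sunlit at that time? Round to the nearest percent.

74%

197.0/29.53 = 6.671 lunations, so 6 complete cycles and 19.82 d into the next.
Elongation θ = 360° × 19.82/29.53 ≈ 241.6°.
cos 241.6° = (-0.475), so f = (1 − (-0.475))/2 = 0.738, so 74%.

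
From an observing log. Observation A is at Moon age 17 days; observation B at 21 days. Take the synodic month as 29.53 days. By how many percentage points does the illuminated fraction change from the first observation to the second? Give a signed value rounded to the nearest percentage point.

θ₁ = 360° × 17/29.53 = 207.2°, f₁ = (1 − cos θ₁)/2 = 0.945.
θ₂ = 360° × 21/29.53 = 256.0°, f₂ = (1 − cos θ₂)/2 = 0.621.
Change = f₂ − f₁ = -0.324 → -32 percentage points.

-32 pp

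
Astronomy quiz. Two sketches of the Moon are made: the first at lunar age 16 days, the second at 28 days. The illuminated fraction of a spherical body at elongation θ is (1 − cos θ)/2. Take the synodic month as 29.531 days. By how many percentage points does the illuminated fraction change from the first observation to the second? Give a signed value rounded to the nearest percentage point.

First observation: θ = 360°·16/29.531 = 195.0°, so f = 0.983.
Second observation: θ = 341.3°, f = 0.026.
Δf = 0.026 − 0.983 = -0.957, i.e. -96 pp.

-96 percentage points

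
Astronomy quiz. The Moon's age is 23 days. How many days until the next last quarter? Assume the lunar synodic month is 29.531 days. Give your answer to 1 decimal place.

Last quarter occurs at elongation 270°, i.e. at age 29.531 × 270/360 = 22.148 d.
This lunation's last quarter (22.148 d) has passed, so add one period: 51.679 − 23 = 28.679 days.

28.7 days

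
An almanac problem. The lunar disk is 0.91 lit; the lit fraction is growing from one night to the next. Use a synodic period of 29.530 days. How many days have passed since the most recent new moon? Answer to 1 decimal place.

11.9 days

From f = (1 − cos θ)/2: cos θ = 1 − 2×0.91 = -0.820; arccos → 145.1°.
Before full moon the principal value applies: θ = 145.1°.
At 360°/29.530 d per day, 145.1° corresponds to 11.90 days.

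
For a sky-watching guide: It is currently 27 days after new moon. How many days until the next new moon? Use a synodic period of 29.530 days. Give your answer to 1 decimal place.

2.5 days

The next new moon completes the synodic month: 29.530 − 27 = 2.530 days.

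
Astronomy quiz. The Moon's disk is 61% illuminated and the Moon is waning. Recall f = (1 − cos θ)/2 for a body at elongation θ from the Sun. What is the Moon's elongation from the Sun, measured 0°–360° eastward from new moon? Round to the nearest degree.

From f = (1 − cos θ)/2: cos θ = 1 − 2×0.61 = -0.220; arccos → 102.7°.
Waning ⇒ past full, so θ = 360° − 102.7° = 257.3°.

257°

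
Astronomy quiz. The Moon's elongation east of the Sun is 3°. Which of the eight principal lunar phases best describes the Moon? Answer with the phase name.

new moon

The new moon sector spans roughly -22°–22°; 3° falls inside it.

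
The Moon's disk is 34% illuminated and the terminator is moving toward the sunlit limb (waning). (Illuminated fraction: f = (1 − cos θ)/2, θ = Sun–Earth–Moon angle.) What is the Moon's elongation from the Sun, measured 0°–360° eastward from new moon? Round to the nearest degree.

cos θ = 1 − 2f = 0.320, giving a principal value of 71.3°.
A waning Moon lies in 180°–360°, so θ = 360° − 71.3° = 288.7°.

289°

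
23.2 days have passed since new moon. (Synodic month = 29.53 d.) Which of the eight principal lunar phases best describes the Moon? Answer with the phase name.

At 23.2/29.53 of the cycle, θ ≈ 283° — the last quarter range.

last quarter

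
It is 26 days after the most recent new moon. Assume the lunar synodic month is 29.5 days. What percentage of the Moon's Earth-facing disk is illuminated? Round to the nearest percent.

Phase angle: θ = 360°·(26 d)/(29.5 d) = 317.3°.
Illuminated fraction = (1 − cos 317.3°)/2 = (1 − 0.735)/2 ≈ 0.133, so 13%.

13%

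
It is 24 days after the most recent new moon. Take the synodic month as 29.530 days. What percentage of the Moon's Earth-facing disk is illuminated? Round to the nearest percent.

The Moon has covered 24/29.530 of its cycle, so θ ≈ 360° × 24/29.530 = 292.6°.
Illuminated fraction = (1 − cos 292.6°)/2 = (1 − 0.384)/2 ≈ 0.308, so 31%.

31%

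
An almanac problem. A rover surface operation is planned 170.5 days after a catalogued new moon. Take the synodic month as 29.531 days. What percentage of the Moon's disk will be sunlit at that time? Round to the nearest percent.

43%

Reduce mod P: 170.5 − 5×29.531 = 22.84 d into the current lunation.
Phase angle: θ = 360°·(22.84 d)/(29.531 d) = 278.5°.
Illuminated fraction = (1 − cos 278.5°)/2 = (1 − 0.148)/2 ≈ 0.426, so 43%.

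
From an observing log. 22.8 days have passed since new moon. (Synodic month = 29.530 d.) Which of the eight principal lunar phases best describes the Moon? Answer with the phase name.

last quarter

θ ≈ 360° × 22.8/29.530 = 278°, which falls in the last quarter sector.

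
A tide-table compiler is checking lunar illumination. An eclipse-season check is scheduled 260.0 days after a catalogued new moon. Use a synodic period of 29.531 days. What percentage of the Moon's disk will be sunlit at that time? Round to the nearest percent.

260.0/29.531 = 8.804 lunations, so 8 complete cycles and 23.75 d into the next.
Phase angle: θ = 360°·(23.75 d)/(29.531 d) = 289.6°.
Illuminated fraction = (1 − cos 289.6°)/2 = (1 − 0.335)/2 ≈ 0.333, so 33%.

33%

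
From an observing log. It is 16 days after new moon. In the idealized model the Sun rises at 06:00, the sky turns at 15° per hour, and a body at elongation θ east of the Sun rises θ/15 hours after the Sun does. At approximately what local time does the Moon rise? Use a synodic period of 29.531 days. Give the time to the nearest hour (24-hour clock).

Phase angle: θ = 360°·(16 d)/(29.531 d) = 195.0°.
The Moon trails the Sun by θ/15 = 195.0/15 ≈ 13.00 hours.
06:00 + 13.00 h ≈ 19:00 → 19:00 to the nearest hour.

19:00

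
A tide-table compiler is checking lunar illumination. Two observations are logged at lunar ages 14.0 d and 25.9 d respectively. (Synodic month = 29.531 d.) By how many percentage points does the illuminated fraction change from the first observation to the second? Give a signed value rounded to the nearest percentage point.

-85 percentage points

First observation: θ = 360°·14.0/29.531 = 170.7°, so f = 0.993.
Second observation: θ = 315.7°, f = 0.142.
Δf = 0.142 − 0.993 = -0.851, i.e. -85 pp.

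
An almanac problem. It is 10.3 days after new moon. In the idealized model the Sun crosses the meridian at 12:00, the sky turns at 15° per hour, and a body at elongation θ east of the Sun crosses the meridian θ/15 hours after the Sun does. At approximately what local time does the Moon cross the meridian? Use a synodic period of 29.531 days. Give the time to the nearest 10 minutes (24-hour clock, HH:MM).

20:20

Phase angle: θ = 360°·(10.3 d)/(29.531 d) = 125.6°.
At 15° of sky rotation per hour, 125.6° corresponds to a 8.37 h lag.
12:00 + 8.371 h ≈ 20:22 → 20:20 to the nearest ten minutes.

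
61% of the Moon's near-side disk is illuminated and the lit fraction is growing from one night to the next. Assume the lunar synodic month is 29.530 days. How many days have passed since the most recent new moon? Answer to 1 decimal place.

From f = (1 − cos θ)/2: cos θ = 1 − 2×0.61 = -0.220; arccos → 102.7°.
Waxing ⇒ before full, so θ = 102.7°.
Age = 29.530 × 102.7°/360° ≈ 8.42 days.

8.4 days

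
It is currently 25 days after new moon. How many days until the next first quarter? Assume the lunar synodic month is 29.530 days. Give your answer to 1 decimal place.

11.9 days

First quarter occurs at elongation 90°, i.e. at age 29.530 × 90/360 = 7.383 d.
This lunation's first quarter (7.383 d) has passed, so add one period: 36.913 − 25 = 11.913 days.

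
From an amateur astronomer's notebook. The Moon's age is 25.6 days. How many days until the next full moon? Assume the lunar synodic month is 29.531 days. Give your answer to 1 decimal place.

Full moon is 0.5 of the way through the cycle: age 0.5 × 29.531 = 14.765 d.
Already past this cycle's full moon; the next is at 14.765 + 29.531 = 44.296 d, so 44.296 − 25.6 = 18.696 days.

18.7 days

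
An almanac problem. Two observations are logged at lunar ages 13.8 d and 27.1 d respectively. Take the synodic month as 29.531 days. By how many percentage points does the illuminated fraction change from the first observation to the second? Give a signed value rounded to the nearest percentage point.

First observation: θ = 360°·13.8/29.531 = 168.2°, so f = 0.989.
Second observation: θ = 330.4°, f = 0.065.
Δf = 0.065 − 0.989 = -0.924, i.e. -92 pp.

-92 percentage points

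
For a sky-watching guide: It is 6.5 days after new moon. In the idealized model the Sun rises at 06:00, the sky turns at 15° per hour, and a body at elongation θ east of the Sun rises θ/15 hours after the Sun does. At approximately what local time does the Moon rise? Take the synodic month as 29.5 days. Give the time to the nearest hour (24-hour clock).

Phase angle: θ = 360°·(6.5 d)/(29.5 d) = 79.3°.
The Moon trails the Sun by θ/15 = 79.3/15 ≈ 5.29 hours.
06:00 + 5.29 h ≈ 11:17 → 11:00 to the nearest hour.

11:00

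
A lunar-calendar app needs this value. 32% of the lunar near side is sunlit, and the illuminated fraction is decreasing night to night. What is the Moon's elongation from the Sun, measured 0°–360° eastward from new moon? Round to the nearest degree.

291°

cos θ = 1 − 2f = 0.360, giving a principal value of 68.9°.
Waning ⇒ past full, so θ = 360° − 68.9° = 291.1°.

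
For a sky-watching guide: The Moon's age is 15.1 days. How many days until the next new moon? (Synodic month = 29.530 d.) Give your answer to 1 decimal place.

The next new moon completes the synodic month: 29.530 − 15.1 = 14.430 days.

14.4 days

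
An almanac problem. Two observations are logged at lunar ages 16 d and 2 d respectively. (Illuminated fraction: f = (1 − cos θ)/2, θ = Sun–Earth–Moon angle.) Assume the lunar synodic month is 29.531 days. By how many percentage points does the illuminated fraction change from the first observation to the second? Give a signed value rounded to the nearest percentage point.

θ₁ = 360° × 16/29.531 = 195.0°, f₁ = (1 − cos θ₁)/2 = 0.983.
θ₂ = 360° × 2/29.531 = 24.4°, f₂ = (1 − cos θ₂)/2 = 0.045.
Change = f₂ − f₁ = -0.938 → -94 percentage points.

-94 pp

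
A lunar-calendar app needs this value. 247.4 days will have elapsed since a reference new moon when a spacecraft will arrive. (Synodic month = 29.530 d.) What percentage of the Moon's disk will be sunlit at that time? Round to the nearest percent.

247.4 d spans 8 complete synodic months (8 × 29.530 = 236.24 d) plus 11.16 d.
Elongation θ = 360° × 11.16/29.530 ≈ 136.1°.
cos 136.1° = (-0.720), so f = (1 − (-0.720))/2 = 0.860, so 86%.

86%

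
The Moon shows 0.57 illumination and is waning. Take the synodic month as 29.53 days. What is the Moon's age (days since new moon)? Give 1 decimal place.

cos θ = 1 − 2f = -0.140, giving a principal value of 98.0°.
Since the Moon is past full (waning), take the reflex angle: θ = 360° − 98.0° = 262.0°.
That fraction of the synodic month is 262.0/360 × 29.53 d ≈ 21.49 d.

21.5 days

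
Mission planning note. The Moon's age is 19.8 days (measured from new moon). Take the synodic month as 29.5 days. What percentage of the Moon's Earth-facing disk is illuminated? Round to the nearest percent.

74%

The Moon has covered 19.8/29.5 of its cycle, so θ ≈ 360° × 19.8/29.5 = 241.6°.
cos 241.6° = (-0.475), so f = (1 − (-0.475))/2 = 0.738, so 74%.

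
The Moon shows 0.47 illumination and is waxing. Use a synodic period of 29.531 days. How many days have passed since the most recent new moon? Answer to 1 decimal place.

7.1 days

cos θ = 1 − 2f = 0.060, giving a principal value of 86.6°.
Waxing ⇒ before full, so θ = 86.6°.
That fraction of the synodic month is 86.6/360 × 29.531 d ≈ 7.10 d.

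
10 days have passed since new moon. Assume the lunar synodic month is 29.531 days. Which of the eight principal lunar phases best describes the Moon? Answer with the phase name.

waxing gibbous

At 10/29.531 of the cycle, θ ≈ 122° — the waxing gibbous range.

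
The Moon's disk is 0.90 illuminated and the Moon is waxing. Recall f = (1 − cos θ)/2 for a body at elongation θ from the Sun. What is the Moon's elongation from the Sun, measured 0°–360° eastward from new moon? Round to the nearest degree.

143°

Invert f = (1 − cos θ)/2 to get cos θ = 1 − 2(0.90) = -0.800, hence θ₀ = arccos -0.800 = 143.1°.
Before full moon the principal value applies: θ = 143.1°.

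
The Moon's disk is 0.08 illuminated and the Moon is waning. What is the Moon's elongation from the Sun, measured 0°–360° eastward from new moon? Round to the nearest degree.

327°

From f = (1 − cos θ)/2: cos θ = 1 − 2×0.08 = 0.840; arccos → 32.9°.
Waning ⇒ past full, so θ = 360° − 32.9° = 327.1°.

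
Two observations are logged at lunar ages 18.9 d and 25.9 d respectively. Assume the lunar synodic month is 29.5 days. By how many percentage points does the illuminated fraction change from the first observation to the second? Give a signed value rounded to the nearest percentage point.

-68 pp

First observation: θ = 360°·18.9/29.5 = 230.6°, so f = 0.817.
Second observation: θ = 316.1°, f = 0.140.
Δf = 0.140 − 0.817 = -0.677, i.e. -68 pp.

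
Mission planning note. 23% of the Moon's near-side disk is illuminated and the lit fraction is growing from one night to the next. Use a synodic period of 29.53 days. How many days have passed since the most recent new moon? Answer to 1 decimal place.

From f = (1 − cos θ)/2: cos θ = 1 − 2×0.23 = 0.540; arccos → 57.3°.
Before full moon the principal value applies: θ = 57.3°.
Age = 29.53 × 57.3°/360° ≈ 4.70 days.

4.7 days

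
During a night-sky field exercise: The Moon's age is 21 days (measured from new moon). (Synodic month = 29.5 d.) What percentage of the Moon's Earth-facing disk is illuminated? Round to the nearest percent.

62%

Elongation θ = 360° × 21/29.5 ≈ 256.3°.
Illuminated fraction = (1 − cos 256.3°)/2 = (1 − (-0.237))/2 ≈ 0.619, so 62%.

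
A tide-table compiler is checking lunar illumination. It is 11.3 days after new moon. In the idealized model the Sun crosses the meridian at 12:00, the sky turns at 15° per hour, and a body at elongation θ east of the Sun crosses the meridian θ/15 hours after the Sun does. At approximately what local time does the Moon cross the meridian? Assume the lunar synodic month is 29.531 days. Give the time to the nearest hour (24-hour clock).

21:00

The Moon has covered 11.3/29.531 of its cycle, so θ ≈ 360° × 11.3/29.531 = 137.8°.
The Moon trails the Sun by θ/15 = 137.8/15 ≈ 9.18 hours.
12:00 + 9.18 h ≈ 21:11 → 21:00 to the nearest hour.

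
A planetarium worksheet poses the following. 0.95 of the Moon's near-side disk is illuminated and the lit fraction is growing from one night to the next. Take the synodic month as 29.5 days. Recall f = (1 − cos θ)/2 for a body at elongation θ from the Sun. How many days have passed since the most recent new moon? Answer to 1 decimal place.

Invert f = (1 − cos θ)/2 to get cos θ = 1 − 2(0.95) = -0.900, hence θ₀ = arccos -0.900 = 154.2°.
Before full moon the principal value applies: θ = 154.2°.
At 360°/29.5 d per day, 154.2° corresponds to 12.63 days.

12.6 days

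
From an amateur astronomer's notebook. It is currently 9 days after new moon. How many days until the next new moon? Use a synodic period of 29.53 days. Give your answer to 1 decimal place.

One full lunation from the last new moon is 29.53 d; remaining = 29.53 − 9 = 20.530 d.

20.5 days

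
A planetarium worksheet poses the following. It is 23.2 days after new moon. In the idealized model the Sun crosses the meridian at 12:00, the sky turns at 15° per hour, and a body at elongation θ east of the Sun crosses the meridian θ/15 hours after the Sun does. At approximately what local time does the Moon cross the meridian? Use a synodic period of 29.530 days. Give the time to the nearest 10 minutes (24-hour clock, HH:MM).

06:50

Elongation θ = 360° × 23.2/29.530 ≈ 282.8°.
At 15° of sky rotation per hour, 282.8° corresponds to a 18.86 h lag.
12:00 + 18.855 h ≈ 06:51 → 06:50 to the nearest ten minutes.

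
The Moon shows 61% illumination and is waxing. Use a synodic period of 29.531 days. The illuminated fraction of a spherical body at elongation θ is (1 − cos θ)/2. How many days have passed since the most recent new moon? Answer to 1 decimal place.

8.4 days

cos θ = 1 − 2f = -0.220, giving a principal value of 102.7°.
Waxing ⇒ before full, so θ = 102.7°.
At 360°/29.531 d per day, 102.7° corresponds to 8.43 days.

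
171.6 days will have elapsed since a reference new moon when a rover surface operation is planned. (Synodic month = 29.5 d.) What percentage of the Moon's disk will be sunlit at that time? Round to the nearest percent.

30%

171.6 d spans 5 complete synodic months (5 × 29.5 = 147.50 d) plus 24.10 d.
The Moon has covered 24.10/29.5 of its cycle, so θ ≈ 360° × 24.10/29.5 = 294.1°.
With cos θ = 0.408, the lit fraction is (1 − 0.408)/2 ≈ 0.296, so 30%.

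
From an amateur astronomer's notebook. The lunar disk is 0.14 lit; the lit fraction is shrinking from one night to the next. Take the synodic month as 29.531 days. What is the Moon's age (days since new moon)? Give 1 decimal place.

25.9 days

Invert f = (1 − cos θ)/2 to get cos θ = 1 − 2(0.14) = 0.720, hence θ₀ = arccos 0.720 = 43.9°.
Since the Moon is past full (waning), take the reflex angle: θ = 360° − 43.9° = 316.1°.
Age = 29.531 × 316.1°/360° ≈ 25.93 days.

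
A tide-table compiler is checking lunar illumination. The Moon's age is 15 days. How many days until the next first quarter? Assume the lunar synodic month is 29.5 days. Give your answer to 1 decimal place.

First quarter occurs at elongation 90°, i.e. at age 29.5 × 90/360 = 7.375 d.
Already past this cycle's first quarter; the next is at 7.375 + 29.5 = 36.875 d, so 36.875 − 15 = 21.875 days.

21.9 days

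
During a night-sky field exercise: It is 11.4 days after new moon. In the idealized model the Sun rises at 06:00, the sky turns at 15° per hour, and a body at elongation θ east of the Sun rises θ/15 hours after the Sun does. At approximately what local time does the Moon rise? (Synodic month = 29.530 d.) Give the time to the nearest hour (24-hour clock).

Elongation θ = 360° × 11.4/29.530 ≈ 139.0°.
At 15° of sky rotation per hour, 139.0° corresponds to a 9.27 h lag.
06:00 + 9.27 h ≈ 15:16 → 15:00 to the nearest hour.

15:00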